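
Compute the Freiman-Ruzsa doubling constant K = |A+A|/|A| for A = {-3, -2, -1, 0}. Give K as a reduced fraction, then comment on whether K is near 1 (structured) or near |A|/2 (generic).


|A| = 4.
Compute A + A by enumerating all 16 pairs.
A + A = {-6, -5, -4, -3, -2, -1, 0}, so |A + A| = 7.
K = |A + A| / |A| = 7/4 (already in lowest terms) ≈ 1.7500.
Reference: AP of size 4 gives K = 7/4 ≈ 1.7500; a fully generic set of size 4 gives K ≈ 2.5000.

|A| = 4, |A + A| = 7, K = 7/4.


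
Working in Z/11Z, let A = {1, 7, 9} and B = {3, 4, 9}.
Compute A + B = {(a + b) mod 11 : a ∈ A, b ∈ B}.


Work in Z/11Z: reduce every sum a + b modulo 11.
Enumerate all 9 pairs:
a = 1: 1+3=4, 1+4=5, 1+9=10
a = 7: 7+3=10, 7+4=0, 7+9=5
a = 9: 9+3=1, 9+4=2, 9+9=7
Distinct residues collected: {0, 1, 2, 4, 5, 7, 10}
|A + B| = 7 (out of 11 total residues).

A + B = {0, 1, 2, 4, 5, 7, 10}


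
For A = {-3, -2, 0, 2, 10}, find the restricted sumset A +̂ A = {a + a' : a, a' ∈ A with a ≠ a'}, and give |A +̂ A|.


Restricted sumset: A +̂ A = {a + a' : a ∈ A, a' ∈ A, a ≠ a'}.
Equivalently, take A + A and drop any sum 2a that is achievable ONLY as a + a for a ∈ A (i.e. sums representable only with equal summands).
Enumerate pairs (a, a') with a < a' (symmetric, so each unordered pair gives one sum; this covers all a ≠ a'):
  -3 + -2 = -5
  -3 + 0 = -3
  -3 + 2 = -1
  -3 + 10 = 7
  -2 + 0 = -2
  -2 + 2 = 0
  -2 + 10 = 8
  0 + 2 = 2
  0 + 10 = 10
  2 + 10 = 12
Collected distinct sums: {-5, -3, -2, -1, 0, 2, 7, 8, 10, 12}
|A +̂ A| = 10
(Reference bound: |A +̂ A| ≥ 2|A| - 3 for |A| ≥ 2, with |A| = 5 giving ≥ 7.)

|A +̂ A| = 10


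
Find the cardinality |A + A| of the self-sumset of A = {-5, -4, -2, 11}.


A + A = {a + a' : a, a' ∈ A}; |A| = 4.
General bounds: 2|A| - 1 ≤ |A + A| ≤ |A|(|A|+1)/2, i.e. 7 ≤ |A + A| ≤ 10.
Lower bound 2|A|-1 is attained iff A is an arithmetic progression.
Enumerate sums a + a' for a ≤ a' (symmetric, so this suffices):
a = -5: -5+-5=-10, -5+-4=-9, -5+-2=-7, -5+11=6
a = -4: -4+-4=-8, -4+-2=-6, -4+11=7
a = -2: -2+-2=-4, -2+11=9
a = 11: 11+11=22
Distinct sums: {-10, -9, -8, -7, -6, -4, 6, 7, 9, 22}
|A + A| = 10

|A + A| = 10


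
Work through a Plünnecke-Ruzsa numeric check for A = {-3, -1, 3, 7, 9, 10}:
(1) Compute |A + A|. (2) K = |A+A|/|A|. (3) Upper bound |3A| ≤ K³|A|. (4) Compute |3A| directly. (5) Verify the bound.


|A| = 6.
Step 1: Compute A + A by enumerating all 36 pairs.
A + A = {-6, -4, -2, 0, 2, 4, 6, 7, 8, 9, 10, 12, 13, 14, 16, 17, 18, 19, 20}, so |A + A| = 19.
Step 2: Doubling constant K = |A + A|/|A| = 19/6 = 19/6 ≈ 3.1667.
Step 3: Plünnecke-Ruzsa gives |3A| ≤ K³·|A| = (3.1667)³ · 6 ≈ 190.5278.
Step 4: Compute 3A = A + A + A directly by enumerating all triples (a,b,c) ∈ A³; |3A| = 34.
Step 5: Check 34 ≤ 190.5278? Yes ✓.

K = 19/6, Plünnecke-Ruzsa bound K³|A| ≈ 190.5278, |3A| = 34, inequality holds.


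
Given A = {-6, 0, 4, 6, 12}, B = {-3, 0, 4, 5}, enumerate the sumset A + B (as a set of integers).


A + B = {a + b : a ∈ A, b ∈ B}.
Enumerate all |A|·|B| = 5·4 = 20 pairs (a, b) and collect distinct sums.
a = -6: -6+-3=-9, -6+0=-6, -6+4=-2, -6+5=-1
a = 0: 0+-3=-3, 0+0=0, 0+4=4, 0+5=5
a = 4: 4+-3=1, 4+0=4, 4+4=8, 4+5=9
a = 6: 6+-3=3, 6+0=6, 6+4=10, 6+5=11
a = 12: 12+-3=9, 12+0=12, 12+4=16, 12+5=17
Collecting distinct sums: A + B = {-9, -6, -3, -2, -1, 0, 1, 3, 4, 5, 6, 8, 9, 10, 11, 12, 16, 17}
|A + B| = 18

A + B = {-9, -6, -3, -2, -1, 0, 1, 3, 4, 5, 6, 8, 9, 10, 11, 12, 16, 17}


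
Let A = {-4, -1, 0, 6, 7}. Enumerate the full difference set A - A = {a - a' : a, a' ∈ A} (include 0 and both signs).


A - A = {a - a' : a, a' ∈ A}.
Compute a - a' for each ordered pair (a, a'):
a = -4: -4--4=0, -4--1=-3, -4-0=-4, -4-6=-10, -4-7=-11
a = -1: -1--4=3, -1--1=0, -1-0=-1, -1-6=-7, -1-7=-8
a = 0: 0--4=4, 0--1=1, 0-0=0, 0-6=-6, 0-7=-7
a = 6: 6--4=10, 6--1=7, 6-0=6, 6-6=0, 6-7=-1
a = 7: 7--4=11, 7--1=8, 7-0=7, 7-6=1, 7-7=0
Collecting distinct values (and noting 0 appears from a-a):
A - A = {-11, -10, -8, -7, -6, -4, -3, -1, 0, 1, 3, 4, 6, 7, 8, 10, 11}
|A - A| = 17

A - A = {-11, -10, -8, -7, -6, -4, -3, -1, 0, 1, 3, 4, 6, 7, 8, 10, 11}


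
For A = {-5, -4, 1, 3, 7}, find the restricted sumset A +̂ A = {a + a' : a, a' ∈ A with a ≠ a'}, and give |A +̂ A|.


Restricted sumset: A +̂ A = {a + a' : a ∈ A, a' ∈ A, a ≠ a'}.
Equivalently, take A + A and drop any sum 2a that is achievable ONLY as a + a for a ∈ A (i.e. sums representable only with equal summands).
Enumerate pairs (a, a') with a < a' (symmetric, so each unordered pair gives one sum; this covers all a ≠ a'):
  -5 + -4 = -9
  -5 + 1 = -4
  -5 + 3 = -2
  -5 + 7 = 2
  -4 + 1 = -3
  -4 + 3 = -1
  -4 + 7 = 3
  1 + 3 = 4
  1 + 7 = 8
  3 + 7 = 10
Collected distinct sums: {-9, -4, -3, -2, -1, 2, 3, 4, 8, 10}
|A +̂ A| = 10
(Reference bound: |A +̂ A| ≥ 2|A| - 3 for |A| ≥ 2, with |A| = 5 giving ≥ 7.)

|A +̂ A| = 10


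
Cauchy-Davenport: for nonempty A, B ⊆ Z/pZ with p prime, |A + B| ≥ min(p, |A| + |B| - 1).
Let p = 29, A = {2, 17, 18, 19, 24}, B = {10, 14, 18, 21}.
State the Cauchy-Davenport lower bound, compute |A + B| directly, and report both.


Cauchy-Davenport: |A + B| ≥ min(p, |A| + |B| - 1) for A, B nonempty in Z/pZ.
|A| = 5, |B| = 4, p = 29.
CD lower bound = min(29, 5 + 4 - 1) = min(29, 8) = 8.
Compute A + B mod 29 directly:
a = 2: 2+10=12, 2+14=16, 2+18=20, 2+21=23
a = 17: 17+10=27, 17+14=2, 17+18=6, 17+21=9
a = 18: 18+10=28, 18+14=3, 18+18=7, 18+21=10
a = 19: 19+10=0, 19+14=4, 19+18=8, 19+21=11
a = 24: 24+10=5, 24+14=9, 24+18=13, 24+21=16
A + B = {0, 2, 3, 4, 5, 6, 7, 8, 9, 10, 11, 12, 13, 16, 20, 23, 27, 28}, so |A + B| = 18.
Verify: 18 ≥ 8? Yes ✓.

CD lower bound = 8, actual |A + B| = 18.


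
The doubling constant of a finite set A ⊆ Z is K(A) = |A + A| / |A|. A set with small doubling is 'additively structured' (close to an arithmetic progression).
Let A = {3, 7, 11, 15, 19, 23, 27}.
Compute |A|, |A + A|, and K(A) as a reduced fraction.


|A| = 7.
Compute A + A by enumerating all 49 pairs.
A + A = {6, 10, 14, 18, 22, 26, 30, 34, 38, 42, 46, 50, 54}, so |A + A| = 13.
K = |A + A| / |A| = 13/7 (already in lowest terms) ≈ 1.8571.
Reference: AP of size 7 gives K = 13/7 ≈ 1.8571; a fully generic set of size 7 gives K ≈ 4.0000.

|A| = 7, |A + A| = 13, K = 13/7.


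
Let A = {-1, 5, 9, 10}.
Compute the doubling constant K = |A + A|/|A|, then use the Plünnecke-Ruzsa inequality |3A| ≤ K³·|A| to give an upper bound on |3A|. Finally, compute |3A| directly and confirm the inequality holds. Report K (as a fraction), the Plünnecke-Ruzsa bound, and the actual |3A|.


|A| = 4.
Step 1: Compute A + A by enumerating all 16 pairs.
A + A = {-2, 4, 8, 9, 10, 14, 15, 18, 19, 20}, so |A + A| = 10.
Step 2: Doubling constant K = |A + A|/|A| = 10/4 = 10/4 ≈ 2.5000.
Step 3: Plünnecke-Ruzsa gives |3A| ≤ K³·|A| = (2.5000)³ · 4 ≈ 62.5000.
Step 4: Compute 3A = A + A + A directly by enumerating all triples (a,b,c) ∈ A³; |3A| = 19.
Step 5: Check 19 ≤ 62.5000? Yes ✓.

K = 10/4, Plünnecke-Ruzsa bound K³|A| ≈ 62.5000, |3A| = 19, inequality holds.


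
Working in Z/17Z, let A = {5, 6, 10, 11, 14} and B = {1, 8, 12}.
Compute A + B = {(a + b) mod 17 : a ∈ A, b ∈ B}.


Work in Z/17Z: reduce every sum a + b modulo 17.
Enumerate all 15 pairs:
a = 5: 5+1=6, 5+8=13, 5+12=0
a = 6: 6+1=7, 6+8=14, 6+12=1
a = 10: 10+1=11, 10+8=1, 10+12=5
a = 11: 11+1=12, 11+8=2, 11+12=6
a = 14: 14+1=15, 14+8=5, 14+12=9
Distinct residues collected: {0, 1, 2, 5, 6, 7, 9, 11, 12, 13, 14, 15}
|A + B| = 12 (out of 17 total residues).

A + B = {0, 1, 2, 5, 6, 7, 9, 11, 12, 13, 14, 15}


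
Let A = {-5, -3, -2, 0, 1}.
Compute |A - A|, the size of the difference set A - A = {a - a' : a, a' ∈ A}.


A - A = {a - a' : a, a' ∈ A}; |A| = 5.
Bounds: 2|A|-1 ≤ |A - A| ≤ |A|² - |A| + 1, i.e. 9 ≤ |A - A| ≤ 21.
Note: 0 ∈ A - A always (from a - a). The set is symmetric: if d ∈ A - A then -d ∈ A - A.
Enumerate nonzero differences d = a - a' with a > a' (then include -d):
Positive differences: {1, 2, 3, 4, 5, 6}
Full difference set: {0} ∪ (positive diffs) ∪ (negative diffs).
|A - A| = 1 + 2·6 = 13 (matches direct enumeration: 13).

|A - A| = 13


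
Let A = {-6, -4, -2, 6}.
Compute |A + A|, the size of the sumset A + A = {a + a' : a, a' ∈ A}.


A + A = {a + a' : a, a' ∈ A}; |A| = 4.
General bounds: 2|A| - 1 ≤ |A + A| ≤ |A|(|A|+1)/2, i.e. 7 ≤ |A + A| ≤ 10.
Lower bound 2|A|-1 is attained iff A is an arithmetic progression.
Enumerate sums a + a' for a ≤ a' (symmetric, so this suffices):
a = -6: -6+-6=-12, -6+-4=-10, -6+-2=-8, -6+6=0
a = -4: -4+-4=-8, -4+-2=-6, -4+6=2
a = -2: -2+-2=-4, -2+6=4
a = 6: 6+6=12
Distinct sums: {-12, -10, -8, -6, -4, 0, 2, 4, 12}
|A + A| = 9

|A + A| = 9


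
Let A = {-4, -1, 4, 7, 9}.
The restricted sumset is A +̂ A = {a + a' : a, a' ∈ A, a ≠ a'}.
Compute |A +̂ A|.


Restricted sumset: A +̂ A = {a + a' : a ∈ A, a' ∈ A, a ≠ a'}.
Equivalently, take A + A and drop any sum 2a that is achievable ONLY as a + a for a ∈ A (i.e. sums representable only with equal summands).
Enumerate pairs (a, a') with a < a' (symmetric, so each unordered pair gives one sum; this covers all a ≠ a'):
  -4 + -1 = -5
  -4 + 4 = 0
  -4 + 7 = 3
  -4 + 9 = 5
  -1 + 4 = 3
  -1 + 7 = 6
  -1 + 9 = 8
  4 + 7 = 11
  4 + 9 = 13
  7 + 9 = 16
Collected distinct sums: {-5, 0, 3, 5, 6, 8, 11, 13, 16}
|A +̂ A| = 9
(Reference bound: |A +̂ A| ≥ 2|A| - 3 for |A| ≥ 2, with |A| = 5 giving ≥ 7.)

|A +̂ A| = 9


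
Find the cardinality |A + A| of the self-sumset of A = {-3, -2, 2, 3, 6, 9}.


A + A = {a + a' : a, a' ∈ A}; |A| = 6.
General bounds: 2|A| - 1 ≤ |A + A| ≤ |A|(|A|+1)/2, i.e. 11 ≤ |A + A| ≤ 21.
Lower bound 2|A|-1 is attained iff A is an arithmetic progression.
Enumerate sums a + a' for a ≤ a' (symmetric, so this suffices):
a = -3: -3+-3=-6, -3+-2=-5, -3+2=-1, -3+3=0, -3+6=3, -3+9=6
a = -2: -2+-2=-4, -2+2=0, -2+3=1, -2+6=4, -2+9=7
a = 2: 2+2=4, 2+3=5, 2+6=8, 2+9=11
a = 3: 3+3=6, 3+6=9, 3+9=12
a = 6: 6+6=12, 6+9=15
a = 9: 9+9=18
Distinct sums: {-6, -5, -4, -1, 0, 1, 3, 4, 5, 6, 7, 8, 9, 11, 12, 15, 18}
|A + A| = 17

|A + A| = 17


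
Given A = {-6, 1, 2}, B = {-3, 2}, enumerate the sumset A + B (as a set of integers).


A + B = {a + b : a ∈ A, b ∈ B}.
Enumerate all |A|·|B| = 3·2 = 6 pairs (a, b) and collect distinct sums.
a = -6: -6+-3=-9, -6+2=-4
a = 1: 1+-3=-2, 1+2=3
a = 2: 2+-3=-1, 2+2=4
Collecting distinct sums: A + B = {-9, -4, -2, -1, 3, 4}
|A + B| = 6

A + B = {-9, -4, -2, -1, 3, 4}


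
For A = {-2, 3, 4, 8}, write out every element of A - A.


A - A = {a - a' : a, a' ∈ A}.
Compute a - a' for each ordered pair (a, a'):
a = -2: -2--2=0, -2-3=-5, -2-4=-6, -2-8=-10
a = 3: 3--2=5, 3-3=0, 3-4=-1, 3-8=-5
a = 4: 4--2=6, 4-3=1, 4-4=0, 4-8=-4
a = 8: 8--2=10, 8-3=5, 8-4=4, 8-8=0
Collecting distinct values (and noting 0 appears from a-a):
A - A = {-10, -6, -5, -4, -1, 0, 1, 4, 5, 6, 10}
|A - A| = 11

A - A = {-10, -6, -5, -4, -1, 0, 1, 4, 5, 6, 10}


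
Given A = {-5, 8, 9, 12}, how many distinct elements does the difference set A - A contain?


A - A = {a - a' : a, a' ∈ A}; |A| = 4.
Bounds: 2|A|-1 ≤ |A - A| ≤ |A|² - |A| + 1, i.e. 7 ≤ |A - A| ≤ 13.
Note: 0 ∈ A - A always (from a - a). The set is symmetric: if d ∈ A - A then -d ∈ A - A.
Enumerate nonzero differences d = a - a' with a > a' (then include -d):
Positive differences: {1, 3, 4, 13, 14, 17}
Full difference set: {0} ∪ (positive diffs) ∪ (negative diffs).
|A - A| = 1 + 2·6 = 13 (matches direct enumeration: 13).

|A - A| = 13


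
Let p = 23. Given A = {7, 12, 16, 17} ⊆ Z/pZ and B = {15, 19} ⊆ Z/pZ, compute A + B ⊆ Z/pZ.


Work in Z/23Z: reduce every sum a + b modulo 23.
Enumerate all 8 pairs:
a = 7: 7+15=22, 7+19=3
a = 12: 12+15=4, 12+19=8
a = 16: 16+15=8, 16+19=12
a = 17: 17+15=9, 17+19=13
Distinct residues collected: {3, 4, 8, 9, 12, 13, 22}
|A + B| = 7 (out of 23 total residues).

A + B = {3, 4, 8, 9, 12, 13, 22}


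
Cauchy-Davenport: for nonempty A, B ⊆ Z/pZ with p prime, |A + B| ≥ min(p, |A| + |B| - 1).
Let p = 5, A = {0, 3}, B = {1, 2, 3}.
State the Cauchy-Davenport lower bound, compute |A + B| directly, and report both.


Cauchy-Davenport: |A + B| ≥ min(p, |A| + |B| - 1) for A, B nonempty in Z/pZ.
|A| = 2, |B| = 3, p = 5.
CD lower bound = min(5, 2 + 3 - 1) = min(5, 4) = 4.
Compute A + B mod 5 directly:
a = 0: 0+1=1, 0+2=2, 0+3=3
a = 3: 3+1=4, 3+2=0, 3+3=1
A + B = {0, 1, 2, 3, 4}, so |A + B| = 5.
Verify: 5 ≥ 4? Yes ✓.

CD lower bound = 4, actual |A + B| = 5.


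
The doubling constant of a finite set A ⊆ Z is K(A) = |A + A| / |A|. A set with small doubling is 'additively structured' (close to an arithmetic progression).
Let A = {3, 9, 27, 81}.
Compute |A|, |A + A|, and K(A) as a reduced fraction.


|A| = 4.
Compute A + A by enumerating all 16 pairs.
A + A = {6, 12, 18, 30, 36, 54, 84, 90, 108, 162}, so |A + A| = 10.
K = |A + A| / |A| = 10/4 = 5/2 ≈ 2.5000.
Reference: AP of size 4 gives K = 7/4 ≈ 1.7500; a fully generic set of size 4 gives K ≈ 2.5000.

|A| = 4, |A + A| = 10, K = 10/4 = 5/2.


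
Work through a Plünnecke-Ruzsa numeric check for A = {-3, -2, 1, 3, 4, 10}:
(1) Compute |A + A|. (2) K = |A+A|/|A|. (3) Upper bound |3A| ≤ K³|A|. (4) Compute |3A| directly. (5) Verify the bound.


|A| = 6.
Step 1: Compute A + A by enumerating all 36 pairs.
A + A = {-6, -5, -4, -2, -1, 0, 1, 2, 4, 5, 6, 7, 8, 11, 13, 14, 20}, so |A + A| = 17.
Step 2: Doubling constant K = |A + A|/|A| = 17/6 = 17/6 ≈ 2.8333.
Step 3: Plünnecke-Ruzsa gives |3A| ≤ K³·|A| = (2.8333)³ · 6 ≈ 136.4722.
Step 4: Compute 3A = A + A + A directly by enumerating all triples (a,b,c) ∈ A³; |3A| = 31.
Step 5: Check 31 ≤ 136.4722? Yes ✓.

K = 17/6, Plünnecke-Ruzsa bound K³|A| ≈ 136.4722, |3A| = 31, inequality holds.


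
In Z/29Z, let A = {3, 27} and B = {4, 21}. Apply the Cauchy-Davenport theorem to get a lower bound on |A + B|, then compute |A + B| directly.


Cauchy-Davenport: |A + B| ≥ min(p, |A| + |B| - 1) for A, B nonempty in Z/pZ.
|A| = 2, |B| = 2, p = 29.
CD lower bound = min(29, 2 + 2 - 1) = min(29, 3) = 3.
Compute A + B mod 29 directly:
a = 3: 3+4=7, 3+21=24
a = 27: 27+4=2, 27+21=19
A + B = {2, 7, 19, 24}, so |A + B| = 4.
Verify: 4 ≥ 3? Yes ✓.

CD lower bound = 3, actual |A + B| = 4.


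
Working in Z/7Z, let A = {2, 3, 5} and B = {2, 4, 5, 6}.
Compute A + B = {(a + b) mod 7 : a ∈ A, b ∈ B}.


Work in Z/7Z: reduce every sum a + b modulo 7.
Enumerate all 12 pairs:
a = 2: 2+2=4, 2+4=6, 2+5=0, 2+6=1
a = 3: 3+2=5, 3+4=0, 3+5=1, 3+6=2
a = 5: 5+2=0, 5+4=2, 5+5=3, 5+6=4
Distinct residues collected: {0, 1, 2, 3, 4, 5, 6}
|A + B| = 7 (out of 7 total residues).

A + B = {0, 1, 2, 3, 4, 5, 6}


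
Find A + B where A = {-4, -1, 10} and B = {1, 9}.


A + B = {a + b : a ∈ A, b ∈ B}.
Enumerate all |A|·|B| = 3·2 = 6 pairs (a, b) and collect distinct sums.
a = -4: -4+1=-3, -4+9=5
a = -1: -1+1=0, -1+9=8
a = 10: 10+1=11, 10+9=19
Collecting distinct sums: A + B = {-3, 0, 5, 8, 11, 19}
|A + B| = 6

A + B = {-3, 0, 5, 8, 11, 19}


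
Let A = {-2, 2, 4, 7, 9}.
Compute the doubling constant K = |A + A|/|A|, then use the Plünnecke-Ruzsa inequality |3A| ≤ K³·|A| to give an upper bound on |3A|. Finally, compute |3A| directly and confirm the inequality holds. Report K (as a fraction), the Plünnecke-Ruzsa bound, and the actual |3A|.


|A| = 5.
Step 1: Compute A + A by enumerating all 25 pairs.
A + A = {-4, 0, 2, 4, 5, 6, 7, 8, 9, 11, 13, 14, 16, 18}, so |A + A| = 14.
Step 2: Doubling constant K = |A + A|/|A| = 14/5 = 14/5 ≈ 2.8000.
Step 3: Plünnecke-Ruzsa gives |3A| ≤ K³·|A| = (2.8000)³ · 5 ≈ 109.7600.
Step 4: Compute 3A = A + A + A directly by enumerating all triples (a,b,c) ∈ A³; |3A| = 26.
Step 5: Check 26 ≤ 109.7600? Yes ✓.

K = 14/5, Plünnecke-Ruzsa bound K³|A| ≈ 109.7600, |3A| = 26, inequality holds.


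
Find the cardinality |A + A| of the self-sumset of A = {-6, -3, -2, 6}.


A + A = {a + a' : a, a' ∈ A}; |A| = 4.
General bounds: 2|A| - 1 ≤ |A + A| ≤ |A|(|A|+1)/2, i.e. 7 ≤ |A + A| ≤ 10.
Lower bound 2|A|-1 is attained iff A is an arithmetic progression.
Enumerate sums a + a' for a ≤ a' (symmetric, so this suffices):
a = -6: -6+-6=-12, -6+-3=-9, -6+-2=-8, -6+6=0
a = -3: -3+-3=-6, -3+-2=-5, -3+6=3
a = -2: -2+-2=-4, -2+6=4
a = 6: 6+6=12
Distinct sums: {-12, -9, -8, -6, -5, -4, 0, 3, 4, 12}
|A + A| = 10

|A + A| = 10


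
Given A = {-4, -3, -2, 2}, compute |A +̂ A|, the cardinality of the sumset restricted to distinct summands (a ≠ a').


Restricted sumset: A +̂ A = {a + a' : a ∈ A, a' ∈ A, a ≠ a'}.
Equivalently, take A + A and drop any sum 2a that is achievable ONLY as a + a for a ∈ A (i.e. sums representable only with equal summands).
Enumerate pairs (a, a') with a < a' (symmetric, so each unordered pair gives one sum; this covers all a ≠ a'):
  -4 + -3 = -7
  -4 + -2 = -6
  -4 + 2 = -2
  -3 + -2 = -5
  -3 + 2 = -1
  -2 + 2 = 0
Collected distinct sums: {-7, -6, -5, -2, -1, 0}
|A +̂ A| = 6
(Reference bound: |A +̂ A| ≥ 2|A| - 3 for |A| ≥ 2, with |A| = 4 giving ≥ 5.)

|A +̂ A| = 6


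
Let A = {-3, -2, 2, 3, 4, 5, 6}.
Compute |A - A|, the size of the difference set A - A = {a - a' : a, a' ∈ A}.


A - A = {a - a' : a, a' ∈ A}; |A| = 7.
Bounds: 2|A|-1 ≤ |A - A| ≤ |A|² - |A| + 1, i.e. 13 ≤ |A - A| ≤ 43.
Note: 0 ∈ A - A always (from a - a). The set is symmetric: if d ∈ A - A then -d ∈ A - A.
Enumerate nonzero differences d = a - a' with a > a' (then include -d):
Positive differences: {1, 2, 3, 4, 5, 6, 7, 8, 9}
Full difference set: {0} ∪ (positive diffs) ∪ (negative diffs).
|A - A| = 1 + 2·9 = 19 (matches direct enumeration: 19).

|A - A| = 19


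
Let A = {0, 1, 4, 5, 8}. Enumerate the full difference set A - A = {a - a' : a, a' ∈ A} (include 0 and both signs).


A - A = {a - a' : a, a' ∈ A}.
Compute a - a' for each ordered pair (a, a'):
a = 0: 0-0=0, 0-1=-1, 0-4=-4, 0-5=-5, 0-8=-8
a = 1: 1-0=1, 1-1=0, 1-4=-3, 1-5=-4, 1-8=-7
a = 4: 4-0=4, 4-1=3, 4-4=0, 4-5=-1, 4-8=-4
a = 5: 5-0=5, 5-1=4, 5-4=1, 5-5=0, 5-8=-3
a = 8: 8-0=8, 8-1=7, 8-4=4, 8-5=3, 8-8=0
Collecting distinct values (and noting 0 appears from a-a):
A - A = {-8, -7, -5, -4, -3, -1, 0, 1, 3, 4, 5, 7, 8}
|A - A| = 13

A - A = {-8, -7, -5, -4, -3, -1, 0, 1, 3, 4, 5, 7, 8}


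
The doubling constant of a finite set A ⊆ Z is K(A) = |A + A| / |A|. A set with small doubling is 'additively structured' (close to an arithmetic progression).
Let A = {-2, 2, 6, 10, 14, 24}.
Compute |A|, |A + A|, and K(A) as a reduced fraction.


|A| = 6.
Compute A + A by enumerating all 36 pairs.
A + A = {-4, 0, 4, 8, 12, 16, 20, 22, 24, 26, 28, 30, 34, 38, 48}, so |A + A| = 15.
K = |A + A| / |A| = 15/6 = 5/2 ≈ 2.5000.
Reference: AP of size 6 gives K = 11/6 ≈ 1.8333; a fully generic set of size 6 gives K ≈ 3.5000.

|A| = 6, |A + A| = 15, K = 15/6 = 5/2.


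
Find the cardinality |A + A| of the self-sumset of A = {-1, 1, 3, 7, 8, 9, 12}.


A + A = {a + a' : a, a' ∈ A}; |A| = 7.
General bounds: 2|A| - 1 ≤ |A + A| ≤ |A|(|A|+1)/2, i.e. 13 ≤ |A + A| ≤ 28.
Lower bound 2|A|-1 is attained iff A is an arithmetic progression.
Enumerate sums a + a' for a ≤ a' (symmetric, so this suffices):
a = -1: -1+-1=-2, -1+1=0, -1+3=2, -1+7=6, -1+8=7, -1+9=8, -1+12=11
a = 1: 1+1=2, 1+3=4, 1+7=8, 1+8=9, 1+9=10, 1+12=13
a = 3: 3+3=6, 3+7=10, 3+8=11, 3+9=12, 3+12=15
a = 7: 7+7=14, 7+8=15, 7+9=16, 7+12=19
a = 8: 8+8=16, 8+9=17, 8+12=20
a = 9: 9+9=18, 9+12=21
a = 12: 12+12=24
Distinct sums: {-2, 0, 2, 4, 6, 7, 8, 9, 10, 11, 12, 13, 14, 15, 16, 17, 18, 19, 20, 21, 24}
|A + A| = 21

|A + A| = 21


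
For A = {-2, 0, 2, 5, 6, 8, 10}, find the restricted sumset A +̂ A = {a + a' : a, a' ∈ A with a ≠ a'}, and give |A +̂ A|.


Restricted sumset: A +̂ A = {a + a' : a ∈ A, a' ∈ A, a ≠ a'}.
Equivalently, take A + A and drop any sum 2a that is achievable ONLY as a + a for a ∈ A (i.e. sums representable only with equal summands).
Enumerate pairs (a, a') with a < a' (symmetric, so each unordered pair gives one sum; this covers all a ≠ a'):
  -2 + 0 = -2
  -2 + 2 = 0
  -2 + 5 = 3
  -2 + 6 = 4
  -2 + 8 = 6
  -2 + 10 = 8
  0 + 2 = 2
  0 + 5 = 5
  0 + 6 = 6
  0 + 8 = 8
  0 + 10 = 10
  2 + 5 = 7
  2 + 6 = 8
  2 + 8 = 10
  2 + 10 = 12
  5 + 6 = 11
  5 + 8 = 13
  5 + 10 = 15
  6 + 8 = 14
  6 + 10 = 16
  8 + 10 = 18
Collected distinct sums: {-2, 0, 2, 3, 4, 5, 6, 7, 8, 10, 11, 12, 13, 14, 15, 16, 18}
|A +̂ A| = 17
(Reference bound: |A +̂ A| ≥ 2|A| - 3 for |A| ≥ 2, with |A| = 7 giving ≥ 11.)

|A +̂ A| = 17


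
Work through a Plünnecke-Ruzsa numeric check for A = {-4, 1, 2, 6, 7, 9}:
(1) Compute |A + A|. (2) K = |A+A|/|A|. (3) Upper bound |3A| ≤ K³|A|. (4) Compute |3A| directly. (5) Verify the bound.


|A| = 6.
Step 1: Compute A + A by enumerating all 36 pairs.
A + A = {-8, -3, -2, 2, 3, 4, 5, 7, 8, 9, 10, 11, 12, 13, 14, 15, 16, 18}, so |A + A| = 18.
Step 2: Doubling constant K = |A + A|/|A| = 18/6 = 18/6 ≈ 3.0000.
Step 3: Plünnecke-Ruzsa gives |3A| ≤ K³·|A| = (3.0000)³ · 6 ≈ 162.0000.
Step 4: Compute 3A = A + A + A directly by enumerating all triples (a,b,c) ∈ A³; |3A| = 31.
Step 5: Check 31 ≤ 162.0000? Yes ✓.

K = 18/6, Plünnecke-Ruzsa bound K³|A| ≈ 162.0000, |3A| = 31, inequality holds.


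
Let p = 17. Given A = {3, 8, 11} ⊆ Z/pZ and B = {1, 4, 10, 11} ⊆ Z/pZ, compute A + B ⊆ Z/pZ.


Work in Z/17Z: reduce every sum a + b modulo 17.
Enumerate all 12 pairs:
a = 3: 3+1=4, 3+4=7, 3+10=13, 3+11=14
a = 8: 8+1=9, 8+4=12, 8+10=1, 8+11=2
a = 11: 11+1=12, 11+4=15, 11+10=4, 11+11=5
Distinct residues collected: {1, 2, 4, 5, 7, 9, 12, 13, 14, 15}
|A + B| = 10 (out of 17 total residues).

A + B = {1, 2, 4, 5, 7, 9, 12, 13, 14, 15}


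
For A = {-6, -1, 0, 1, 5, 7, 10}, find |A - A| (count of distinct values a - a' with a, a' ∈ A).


A - A = {a - a' : a, a' ∈ A}; |A| = 7.
Bounds: 2|A|-1 ≤ |A - A| ≤ |A|² - |A| + 1, i.e. 13 ≤ |A - A| ≤ 43.
Note: 0 ∈ A - A always (from a - a). The set is symmetric: if d ∈ A - A then -d ∈ A - A.
Enumerate nonzero differences d = a - a' with a > a' (then include -d):
Positive differences: {1, 2, 3, 4, 5, 6, 7, 8, 9, 10, 11, 13, 16}
Full difference set: {0} ∪ (positive diffs) ∪ (negative diffs).
|A - A| = 1 + 2·13 = 27 (matches direct enumeration: 27).

|A - A| = 27


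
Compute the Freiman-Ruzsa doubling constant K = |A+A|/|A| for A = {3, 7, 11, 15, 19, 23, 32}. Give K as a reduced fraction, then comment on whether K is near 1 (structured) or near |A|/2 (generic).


|A| = 7.
Compute A + A by enumerating all 49 pairs.
A + A = {6, 10, 14, 18, 22, 26, 30, 34, 35, 38, 39, 42, 43, 46, 47, 51, 55, 64}, so |A + A| = 18.
K = |A + A| / |A| = 18/7 (already in lowest terms) ≈ 2.5714.
Reference: AP of size 7 gives K = 13/7 ≈ 1.8571; a fully generic set of size 7 gives K ≈ 4.0000.

|A| = 7, |A + A| = 18, K = 18/7.


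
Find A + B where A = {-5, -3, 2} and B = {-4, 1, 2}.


A + B = {a + b : a ∈ A, b ∈ B}.
Enumerate all |A|·|B| = 3·3 = 9 pairs (a, b) and collect distinct sums.
a = -5: -5+-4=-9, -5+1=-4, -5+2=-3
a = -3: -3+-4=-7, -3+1=-2, -3+2=-1
a = 2: 2+-4=-2, 2+1=3, 2+2=4
Collecting distinct sums: A + B = {-9, -7, -4, -3, -2, -1, 3, 4}
|A + B| = 8

A + B = {-9, -7, -4, -3, -2, -1, 3, 4}


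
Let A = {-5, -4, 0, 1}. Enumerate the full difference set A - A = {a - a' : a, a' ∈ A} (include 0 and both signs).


A - A = {a - a' : a, a' ∈ A}.
Compute a - a' for each ordered pair (a, a'):
a = -5: -5--5=0, -5--4=-1, -5-0=-5, -5-1=-6
a = -4: -4--5=1, -4--4=0, -4-0=-4, -4-1=-5
a = 0: 0--5=5, 0--4=4, 0-0=0, 0-1=-1
a = 1: 1--5=6, 1--4=5, 1-0=1, 1-1=0
Collecting distinct values (and noting 0 appears from a-a):
A - A = {-6, -5, -4, -1, 0, 1, 4, 5, 6}
|A - A| = 9

A - A = {-6, -5, -4, -1, 0, 1, 4, 5, 6}


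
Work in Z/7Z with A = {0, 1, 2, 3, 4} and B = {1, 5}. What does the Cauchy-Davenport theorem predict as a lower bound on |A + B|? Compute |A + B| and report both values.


Cauchy-Davenport: |A + B| ≥ min(p, |A| + |B| - 1) for A, B nonempty in Z/pZ.
|A| = 5, |B| = 2, p = 7.
CD lower bound = min(7, 5 + 2 - 1) = min(7, 6) = 6.
Compute A + B mod 7 directly:
a = 0: 0+1=1, 0+5=5
a = 1: 1+1=2, 1+5=6
a = 2: 2+1=3, 2+5=0
a = 3: 3+1=4, 3+5=1
a = 4: 4+1=5, 4+5=2
A + B = {0, 1, 2, 3, 4, 5, 6}, so |A + B| = 7.
Verify: 7 ≥ 6? Yes ✓.

CD lower bound = 6, actual |A + B| = 7.


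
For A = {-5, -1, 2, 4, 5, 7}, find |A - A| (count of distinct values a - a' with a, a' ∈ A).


A - A = {a - a' : a, a' ∈ A}; |A| = 6.
Bounds: 2|A|-1 ≤ |A - A| ≤ |A|² - |A| + 1, i.e. 11 ≤ |A - A| ≤ 31.
Note: 0 ∈ A - A always (from a - a). The set is symmetric: if d ∈ A - A then -d ∈ A - A.
Enumerate nonzero differences d = a - a' with a > a' (then include -d):
Positive differences: {1, 2, 3, 4, 5, 6, 7, 8, 9, 10, 12}
Full difference set: {0} ∪ (positive diffs) ∪ (negative diffs).
|A - A| = 1 + 2·11 = 23 (matches direct enumeration: 23).

|A - A| = 23


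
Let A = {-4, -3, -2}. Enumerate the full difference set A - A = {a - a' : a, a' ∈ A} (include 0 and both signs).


A - A = {a - a' : a, a' ∈ A}.
Compute a - a' for each ordered pair (a, a'):
a = -4: -4--4=0, -4--3=-1, -4--2=-2
a = -3: -3--4=1, -3--3=0, -3--2=-1
a = -2: -2--4=2, -2--3=1, -2--2=0
Collecting distinct values (and noting 0 appears from a-a):
A - A = {-2, -1, 0, 1, 2}
|A - A| = 5

A - A = {-2, -1, 0, 1, 2}


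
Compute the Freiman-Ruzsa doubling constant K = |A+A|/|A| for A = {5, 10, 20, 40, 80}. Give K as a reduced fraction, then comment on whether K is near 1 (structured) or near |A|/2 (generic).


|A| = 5.
Compute A + A by enumerating all 25 pairs.
A + A = {10, 15, 20, 25, 30, 40, 45, 50, 60, 80, 85, 90, 100, 120, 160}, so |A + A| = 15.
K = |A + A| / |A| = 15/5 = 3/1 ≈ 3.0000.
Reference: AP of size 5 gives K = 9/5 ≈ 1.8000; a fully generic set of size 5 gives K ≈ 3.0000.

|A| = 5, |A + A| = 15, K = 15/5 = 3/1.


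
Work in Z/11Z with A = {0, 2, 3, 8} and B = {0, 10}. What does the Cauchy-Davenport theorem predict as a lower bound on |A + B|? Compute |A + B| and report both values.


Cauchy-Davenport: |A + B| ≥ min(p, |A| + |B| - 1) for A, B nonempty in Z/pZ.
|A| = 4, |B| = 2, p = 11.
CD lower bound = min(11, 4 + 2 - 1) = min(11, 5) = 5.
Compute A + B mod 11 directly:
a = 0: 0+0=0, 0+10=10
a = 2: 2+0=2, 2+10=1
a = 3: 3+0=3, 3+10=2
a = 8: 8+0=8, 8+10=7
A + B = {0, 1, 2, 3, 7, 8, 10}, so |A + B| = 7.
Verify: 7 ≥ 5? Yes ✓.

CD lower bound = 5, actual |A + B| = 7.


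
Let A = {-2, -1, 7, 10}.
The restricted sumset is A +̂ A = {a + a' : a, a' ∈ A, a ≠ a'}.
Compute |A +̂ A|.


Restricted sumset: A +̂ A = {a + a' : a ∈ A, a' ∈ A, a ≠ a'}.
Equivalently, take A + A and drop any sum 2a that is achievable ONLY as a + a for a ∈ A (i.e. sums representable only with equal summands).
Enumerate pairs (a, a') with a < a' (symmetric, so each unordered pair gives one sum; this covers all a ≠ a'):
  -2 + -1 = -3
  -2 + 7 = 5
  -2 + 10 = 8
  -1 + 7 = 6
  -1 + 10 = 9
  7 + 10 = 17
Collected distinct sums: {-3, 5, 6, 8, 9, 17}
|A +̂ A| = 6
(Reference bound: |A +̂ A| ≥ 2|A| - 3 for |A| ≥ 2, with |A| = 4 giving ≥ 5.)

|A +̂ A| = 6


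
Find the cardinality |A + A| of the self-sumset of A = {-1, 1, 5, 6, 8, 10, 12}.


A + A = {a + a' : a, a' ∈ A}; |A| = 7.
General bounds: 2|A| - 1 ≤ |A + A| ≤ |A|(|A|+1)/2, i.e. 13 ≤ |A + A| ≤ 28.
Lower bound 2|A|-1 is attained iff A is an arithmetic progression.
Enumerate sums a + a' for a ≤ a' (symmetric, so this suffices):
a = -1: -1+-1=-2, -1+1=0, -1+5=4, -1+6=5, -1+8=7, -1+10=9, -1+12=11
a = 1: 1+1=2, 1+5=6, 1+6=7, 1+8=9, 1+10=11, 1+12=13
a = 5: 5+5=10, 5+6=11, 5+8=13, 5+10=15, 5+12=17
a = 6: 6+6=12, 6+8=14, 6+10=16, 6+12=18
a = 8: 8+8=16, 8+10=18, 8+12=20
a = 10: 10+10=20, 10+12=22
a = 12: 12+12=24
Distinct sums: {-2, 0, 2, 4, 5, 6, 7, 9, 10, 11, 12, 13, 14, 15, 16, 17, 18, 20, 22, 24}
|A + A| = 20

|A + A| = 20


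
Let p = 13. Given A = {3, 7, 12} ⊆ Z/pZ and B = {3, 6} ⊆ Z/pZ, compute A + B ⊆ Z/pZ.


Work in Z/13Z: reduce every sum a + b modulo 13.
Enumerate all 6 pairs:
a = 3: 3+3=6, 3+6=9
a = 7: 7+3=10, 7+6=0
a = 12: 12+3=2, 12+6=5
Distinct residues collected: {0, 2, 5, 6, 9, 10}
|A + B| = 6 (out of 13 total residues).

A + B = {0, 2, 5, 6, 9, 10}


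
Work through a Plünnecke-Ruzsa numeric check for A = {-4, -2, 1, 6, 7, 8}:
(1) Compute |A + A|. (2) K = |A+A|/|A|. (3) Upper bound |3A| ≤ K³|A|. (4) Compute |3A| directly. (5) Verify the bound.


|A| = 6.
Step 1: Compute A + A by enumerating all 36 pairs.
A + A = {-8, -6, -4, -3, -1, 2, 3, 4, 5, 6, 7, 8, 9, 12, 13, 14, 15, 16}, so |A + A| = 18.
Step 2: Doubling constant K = |A + A|/|A| = 18/6 = 18/6 ≈ 3.0000.
Step 3: Plünnecke-Ruzsa gives |3A| ≤ K³·|A| = (3.0000)³ · 6 ≈ 162.0000.
Step 4: Compute 3A = A + A + A directly by enumerating all triples (a,b,c) ∈ A³; |3A| = 34.
Step 5: Check 34 ≤ 162.0000? Yes ✓.

K = 18/6, Plünnecke-Ruzsa bound K³|A| ≈ 162.0000, |3A| = 34, inequality holds.


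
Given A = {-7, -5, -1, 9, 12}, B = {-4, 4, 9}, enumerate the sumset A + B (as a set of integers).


A + B = {a + b : a ∈ A, b ∈ B}.
Enumerate all |A|·|B| = 5·3 = 15 pairs (a, b) and collect distinct sums.
a = -7: -7+-4=-11, -7+4=-3, -7+9=2
a = -5: -5+-4=-9, -5+4=-1, -5+9=4
a = -1: -1+-4=-5, -1+4=3, -1+9=8
a = 9: 9+-4=5, 9+4=13, 9+9=18
a = 12: 12+-4=8, 12+4=16, 12+9=21
Collecting distinct sums: A + B = {-11, -9, -5, -3, -1, 2, 3, 4, 5, 8, 13, 16, 18, 21}
|A + B| = 14

A + B = {-11, -9, -5, -3, -1, 2, 3, 4, 5, 8, 13, 16, 18, 21}


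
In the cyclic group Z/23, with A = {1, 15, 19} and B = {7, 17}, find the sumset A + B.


Work in Z/23Z: reduce every sum a + b modulo 23.
Enumerate all 6 pairs:
a = 1: 1+7=8, 1+17=18
a = 15: 15+7=22, 15+17=9
a = 19: 19+7=3, 19+17=13
Distinct residues collected: {3, 8, 9, 13, 18, 22}
|A + B| = 6 (out of 23 total residues).

A + B = {3, 8, 9, 13, 18, 22}


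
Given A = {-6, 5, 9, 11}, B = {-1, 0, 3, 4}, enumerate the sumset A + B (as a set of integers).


A + B = {a + b : a ∈ A, b ∈ B}.
Enumerate all |A|·|B| = 4·4 = 16 pairs (a, b) and collect distinct sums.
a = -6: -6+-1=-7, -6+0=-6, -6+3=-3, -6+4=-2
a = 5: 5+-1=4, 5+0=5, 5+3=8, 5+4=9
a = 9: 9+-1=8, 9+0=9, 9+3=12, 9+4=13
a = 11: 11+-1=10, 11+0=11, 11+3=14, 11+4=15
Collecting distinct sums: A + B = {-7, -6, -3, -2, 4, 5, 8, 9, 10, 11, 12, 13, 14, 15}
|A + B| = 14

A + B = {-7, -6, -3, -2, 4, 5, 8, 9, 10, 11, 12, 13, 14, 15}


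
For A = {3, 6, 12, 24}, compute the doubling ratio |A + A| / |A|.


|A| = 4.
Compute A + A by enumerating all 16 pairs.
A + A = {6, 9, 12, 15, 18, 24, 27, 30, 36, 48}, so |A + A| = 10.
K = |A + A| / |A| = 10/4 = 5/2 ≈ 2.5000.
Reference: AP of size 4 gives K = 7/4 ≈ 1.7500; a fully generic set of size 4 gives K ≈ 2.5000.

|A| = 4, |A + A| = 10, K = 10/4 = 5/2.


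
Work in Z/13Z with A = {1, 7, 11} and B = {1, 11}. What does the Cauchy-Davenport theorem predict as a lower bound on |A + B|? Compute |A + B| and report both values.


Cauchy-Davenport: |A + B| ≥ min(p, |A| + |B| - 1) for A, B nonempty in Z/pZ.
|A| = 3, |B| = 2, p = 13.
CD lower bound = min(13, 3 + 2 - 1) = min(13, 4) = 4.
Compute A + B mod 13 directly:
a = 1: 1+1=2, 1+11=12
a = 7: 7+1=8, 7+11=5
a = 11: 11+1=12, 11+11=9
A + B = {2, 5, 8, 9, 12}, so |A + B| = 5.
Verify: 5 ≥ 4? Yes ✓.

CD lower bound = 4, actual |A + B| = 5.


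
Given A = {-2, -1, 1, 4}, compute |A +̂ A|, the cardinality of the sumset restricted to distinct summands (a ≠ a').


Restricted sumset: A +̂ A = {a + a' : a ∈ A, a' ∈ A, a ≠ a'}.
Equivalently, take A + A and drop any sum 2a that is achievable ONLY as a + a for a ∈ A (i.e. sums representable only with equal summands).
Enumerate pairs (a, a') with a < a' (symmetric, so each unordered pair gives one sum; this covers all a ≠ a'):
  -2 + -1 = -3
  -2 + 1 = -1
  -2 + 4 = 2
  -1 + 1 = 0
  -1 + 4 = 3
  1 + 4 = 5
Collected distinct sums: {-3, -1, 0, 2, 3, 5}
|A +̂ A| = 6
(Reference bound: |A +̂ A| ≥ 2|A| - 3 for |A| ≥ 2, with |A| = 4 giving ≥ 5.)

|A +̂ A| = 6


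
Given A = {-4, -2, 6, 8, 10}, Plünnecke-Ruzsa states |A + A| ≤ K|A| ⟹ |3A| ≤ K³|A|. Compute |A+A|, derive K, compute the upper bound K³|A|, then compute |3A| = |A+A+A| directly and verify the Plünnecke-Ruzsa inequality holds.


|A| = 5.
Step 1: Compute A + A by enumerating all 25 pairs.
A + A = {-8, -6, -4, 2, 4, 6, 8, 12, 14, 16, 18, 20}, so |A + A| = 12.
Step 2: Doubling constant K = |A + A|/|A| = 12/5 = 12/5 ≈ 2.4000.
Step 3: Plünnecke-Ruzsa gives |3A| ≤ K³·|A| = (2.4000)³ · 5 ≈ 69.1200.
Step 4: Compute 3A = A + A + A directly by enumerating all triples (a,b,c) ∈ A³; |3A| = 21.
Step 5: Check 21 ≤ 69.1200? Yes ✓.

K = 12/5, Plünnecke-Ruzsa bound K³|A| ≈ 69.1200, |3A| = 21, inequality holds.


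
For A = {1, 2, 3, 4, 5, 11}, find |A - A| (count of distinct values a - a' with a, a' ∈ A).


A - A = {a - a' : a, a' ∈ A}; |A| = 6.
Bounds: 2|A|-1 ≤ |A - A| ≤ |A|² - |A| + 1, i.e. 11 ≤ |A - A| ≤ 31.
Note: 0 ∈ A - A always (from a - a). The set is symmetric: if d ∈ A - A then -d ∈ A - A.
Enumerate nonzero differences d = a - a' with a > a' (then include -d):
Positive differences: {1, 2, 3, 4, 6, 7, 8, 9, 10}
Full difference set: {0} ∪ (positive diffs) ∪ (negative diffs).
|A - A| = 1 + 2·9 = 19 (matches direct enumeration: 19).

|A - A| = 19


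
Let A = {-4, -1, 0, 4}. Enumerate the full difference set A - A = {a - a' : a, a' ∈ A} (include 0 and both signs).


A - A = {a - a' : a, a' ∈ A}.
Compute a - a' for each ordered pair (a, a'):
a = -4: -4--4=0, -4--1=-3, -4-0=-4, -4-4=-8
a = -1: -1--4=3, -1--1=0, -1-0=-1, -1-4=-5
a = 0: 0--4=4, 0--1=1, 0-0=0, 0-4=-4
a = 4: 4--4=8, 4--1=5, 4-0=4, 4-4=0
Collecting distinct values (and noting 0 appears from a-a):
A - A = {-8, -5, -4, -3, -1, 0, 1, 3, 4, 5, 8}
|A - A| = 11

A - A = {-8, -5, -4, -3, -1, 0, 1, 3, 4, 5, 8}


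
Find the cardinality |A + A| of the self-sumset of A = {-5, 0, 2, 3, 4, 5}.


A + A = {a + a' : a, a' ∈ A}; |A| = 6.
General bounds: 2|A| - 1 ≤ |A + A| ≤ |A|(|A|+1)/2, i.e. 11 ≤ |A + A| ≤ 21.
Lower bound 2|A|-1 is attained iff A is an arithmetic progression.
Enumerate sums a + a' for a ≤ a' (symmetric, so this suffices):
a = -5: -5+-5=-10, -5+0=-5, -5+2=-3, -5+3=-2, -5+4=-1, -5+5=0
a = 0: 0+0=0, 0+2=2, 0+3=3, 0+4=4, 0+5=5
a = 2: 2+2=4, 2+3=5, 2+4=6, 2+5=7
a = 3: 3+3=6, 3+4=7, 3+5=8
a = 4: 4+4=8, 4+5=9
a = 5: 5+5=10
Distinct sums: {-10, -5, -3, -2, -1, 0, 2, 3, 4, 5, 6, 7, 8, 9, 10}
|A + A| = 15

|A + A| = 15


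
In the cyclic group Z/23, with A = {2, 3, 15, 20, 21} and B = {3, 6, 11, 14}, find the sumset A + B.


Work in Z/23Z: reduce every sum a + b modulo 23.
Enumerate all 20 pairs:
a = 2: 2+3=5, 2+6=8, 2+11=13, 2+14=16
a = 3: 3+3=6, 3+6=9, 3+11=14, 3+14=17
a = 15: 15+3=18, 15+6=21, 15+11=3, 15+14=6
a = 20: 20+3=0, 20+6=3, 20+11=8, 20+14=11
a = 21: 21+3=1, 21+6=4, 21+11=9, 21+14=12
Distinct residues collected: {0, 1, 3, 4, 5, 6, 8, 9, 11, 12, 13, 14, 16, 17, 18, 21}
|A + B| = 16 (out of 23 total residues).

A + B = {0, 1, 3, 4, 5, 6, 8, 9, 11, 12, 13, 14, 16, 17, 18, 21}


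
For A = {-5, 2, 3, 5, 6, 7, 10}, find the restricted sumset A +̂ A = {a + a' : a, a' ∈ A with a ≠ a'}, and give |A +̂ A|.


Restricted sumset: A +̂ A = {a + a' : a ∈ A, a' ∈ A, a ≠ a'}.
Equivalently, take A + A and drop any sum 2a that is achievable ONLY as a + a for a ∈ A (i.e. sums representable only with equal summands).
Enumerate pairs (a, a') with a < a' (symmetric, so each unordered pair gives one sum; this covers all a ≠ a'):
  -5 + 2 = -3
  -5 + 3 = -2
  -5 + 5 = 0
  -5 + 6 = 1
  -5 + 7 = 2
  -5 + 10 = 5
  2 + 3 = 5
  2 + 5 = 7
  2 + 6 = 8
  2 + 7 = 9
  2 + 10 = 12
  3 + 5 = 8
  3 + 6 = 9
  3 + 7 = 10
  3 + 10 = 13
  5 + 6 = 11
  5 + 7 = 12
  5 + 10 = 15
  6 + 7 = 13
  6 + 10 = 16
  7 + 10 = 17
Collected distinct sums: {-3, -2, 0, 1, 2, 5, 7, 8, 9, 10, 11, 12, 13, 15, 16, 17}
|A +̂ A| = 16
(Reference bound: |A +̂ A| ≥ 2|A| - 3 for |A| ≥ 2, with |A| = 7 giving ≥ 11.)

|A +̂ A| = 16


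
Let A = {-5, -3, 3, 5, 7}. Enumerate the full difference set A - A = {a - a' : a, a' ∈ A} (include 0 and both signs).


A - A = {a - a' : a, a' ∈ A}.
Compute a - a' for each ordered pair (a, a'):
a = -5: -5--5=0, -5--3=-2, -5-3=-8, -5-5=-10, -5-7=-12
a = -3: -3--5=2, -3--3=0, -3-3=-6, -3-5=-8, -3-7=-10
a = 3: 3--5=8, 3--3=6, 3-3=0, 3-5=-2, 3-7=-4
a = 5: 5--5=10, 5--3=8, 5-3=2, 5-5=0, 5-7=-2
a = 7: 7--5=12, 7--3=10, 7-3=4, 7-5=2, 7-7=0
Collecting distinct values (and noting 0 appears from a-a):
A - A = {-12, -10, -8, -6, -4, -2, 0, 2, 4, 6, 8, 10, 12}
|A - A| = 13

A - A = {-12, -10, -8, -6, -4, -2, 0, 2, 4, 6, 8, 10, 12}


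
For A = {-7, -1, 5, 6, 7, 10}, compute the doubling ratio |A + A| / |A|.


|A| = 6.
Compute A + A by enumerating all 36 pairs.
A + A = {-14, -8, -2, -1, 0, 3, 4, 5, 6, 9, 10, 11, 12, 13, 14, 15, 16, 17, 20}, so |A + A| = 19.
K = |A + A| / |A| = 19/6 (already in lowest terms) ≈ 3.1667.
Reference: AP of size 6 gives K = 11/6 ≈ 1.8333; a fully generic set of size 6 gives K ≈ 3.5000.

|A| = 6, |A + A| = 19, K = 19/6.


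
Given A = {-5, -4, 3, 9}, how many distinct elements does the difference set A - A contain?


A - A = {a - a' : a, a' ∈ A}; |A| = 4.
Bounds: 2|A|-1 ≤ |A - A| ≤ |A|² - |A| + 1, i.e. 7 ≤ |A - A| ≤ 13.
Note: 0 ∈ A - A always (from a - a). The set is symmetric: if d ∈ A - A then -d ∈ A - A.
Enumerate nonzero differences d = a - a' with a > a' (then include -d):
Positive differences: {1, 6, 7, 8, 13, 14}
Full difference set: {0} ∪ (positive diffs) ∪ (negative diffs).
|A - A| = 1 + 2·6 = 13 (matches direct enumeration: 13).

|A - A| = 13


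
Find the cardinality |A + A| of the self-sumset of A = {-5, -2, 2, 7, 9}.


A + A = {a + a' : a, a' ∈ A}; |A| = 5.
General bounds: 2|A| - 1 ≤ |A + A| ≤ |A|(|A|+1)/2, i.e. 9 ≤ |A + A| ≤ 15.
Lower bound 2|A|-1 is attained iff A is an arithmetic progression.
Enumerate sums a + a' for a ≤ a' (symmetric, so this suffices):
a = -5: -5+-5=-10, -5+-2=-7, -5+2=-3, -5+7=2, -5+9=4
a = -2: -2+-2=-4, -2+2=0, -2+7=5, -2+9=7
a = 2: 2+2=4, 2+7=9, 2+9=11
a = 7: 7+7=14, 7+9=16
a = 9: 9+9=18
Distinct sums: {-10, -7, -4, -3, 0, 2, 4, 5, 7, 9, 11, 14, 16, 18}
|A + A| = 14

|A + A| = 14


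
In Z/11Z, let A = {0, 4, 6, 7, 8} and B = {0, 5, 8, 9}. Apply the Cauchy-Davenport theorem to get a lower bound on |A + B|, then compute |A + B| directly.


Cauchy-Davenport: |A + B| ≥ min(p, |A| + |B| - 1) for A, B nonempty in Z/pZ.
|A| = 5, |B| = 4, p = 11.
CD lower bound = min(11, 5 + 4 - 1) = min(11, 8) = 8.
Compute A + B mod 11 directly:
a = 0: 0+0=0, 0+5=5, 0+8=8, 0+9=9
a = 4: 4+0=4, 4+5=9, 4+8=1, 4+9=2
a = 6: 6+0=6, 6+5=0, 6+8=3, 6+9=4
a = 7: 7+0=7, 7+5=1, 7+8=4, 7+9=5
a = 8: 8+0=8, 8+5=2, 8+8=5, 8+9=6
A + B = {0, 1, 2, 3, 4, 5, 6, 7, 8, 9}, so |A + B| = 10.
Verify: 10 ≥ 8? Yes ✓.

CD lower bound = 8, actual |A + B| = 10.


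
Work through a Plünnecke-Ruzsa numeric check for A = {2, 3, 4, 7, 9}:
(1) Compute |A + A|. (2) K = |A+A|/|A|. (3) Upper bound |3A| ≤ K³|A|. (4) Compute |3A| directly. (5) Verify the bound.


|A| = 5.
Step 1: Compute A + A by enumerating all 25 pairs.
A + A = {4, 5, 6, 7, 8, 9, 10, 11, 12, 13, 14, 16, 18}, so |A + A| = 13.
Step 2: Doubling constant K = |A + A|/|A| = 13/5 = 13/5 ≈ 2.6000.
Step 3: Plünnecke-Ruzsa gives |3A| ≤ K³·|A| = (2.6000)³ · 5 ≈ 87.8800.
Step 4: Compute 3A = A + A + A directly by enumerating all triples (a,b,c) ∈ A³; |3A| = 20.
Step 5: Check 20 ≤ 87.8800? Yes ✓.

K = 13/5, Plünnecke-Ruzsa bound K³|A| ≈ 87.8800, |3A| = 20, inequality holds.


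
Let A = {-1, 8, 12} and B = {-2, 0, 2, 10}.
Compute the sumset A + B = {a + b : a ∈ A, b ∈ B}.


A + B = {a + b : a ∈ A, b ∈ B}.
Enumerate all |A|·|B| = 3·4 = 12 pairs (a, b) and collect distinct sums.
a = -1: -1+-2=-3, -1+0=-1, -1+2=1, -1+10=9
a = 8: 8+-2=6, 8+0=8, 8+2=10, 8+10=18
a = 12: 12+-2=10, 12+0=12, 12+2=14, 12+10=22
Collecting distinct sums: A + B = {-3, -1, 1, 6, 8, 9, 10, 12, 14, 18, 22}
|A + B| = 11

A + B = {-3, -1, 1, 6, 8, 9, 10, 12, 14, 18, 22}
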